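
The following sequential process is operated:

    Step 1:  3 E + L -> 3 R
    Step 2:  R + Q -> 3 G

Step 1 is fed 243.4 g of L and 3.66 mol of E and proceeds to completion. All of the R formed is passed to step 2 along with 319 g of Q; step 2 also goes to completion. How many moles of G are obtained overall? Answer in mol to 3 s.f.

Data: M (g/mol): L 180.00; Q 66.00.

11.0 mol

Step 1:
n(L) = 243.4 / 180.00 = 1.352 mol
n(E) = 3.660 mol
n/ν for L = 1.352/1 = 1.352
n/ν for E = 3.660/3 = 1.220
Smallest n/ν is E → limiting reagent.
n(R) produced = (3/3) × 3.660 = 3.660 mol
Step 2:
n(R) available = 3.660 mol
n(Q) = 319.0 / 66.00 = 4.833 mol
n/ν for R = 3.660/1 = 3.660
n/ν for Q = 4.833/1 = 4.833
Smallest n/ν is R → limiting reagent.
n(G) = (3/1) × 3.660 = 10.98 mol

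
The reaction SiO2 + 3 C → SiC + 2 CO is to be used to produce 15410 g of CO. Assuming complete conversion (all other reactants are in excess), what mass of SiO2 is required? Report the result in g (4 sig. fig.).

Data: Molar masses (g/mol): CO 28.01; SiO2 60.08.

n(CO) = 15410 / 28.01 = 550.2 mol
n(SiO2) = (1/2) × 550.2 = 275.1 mol
mass = 275.1 × 60.08 = 16530 g

16530 g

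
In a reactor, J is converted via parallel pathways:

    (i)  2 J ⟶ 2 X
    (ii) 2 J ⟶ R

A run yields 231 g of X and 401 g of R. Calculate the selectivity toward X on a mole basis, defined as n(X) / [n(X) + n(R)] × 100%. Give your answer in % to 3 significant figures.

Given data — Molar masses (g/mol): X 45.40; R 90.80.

n(X) = 231 / 45.40 = 5.088 mol
n(R) = 401 / 90.80 = 4.416 mol
selectivity = 5.088/(5.088+4.416) × 100 = 53.54 %

53.5 %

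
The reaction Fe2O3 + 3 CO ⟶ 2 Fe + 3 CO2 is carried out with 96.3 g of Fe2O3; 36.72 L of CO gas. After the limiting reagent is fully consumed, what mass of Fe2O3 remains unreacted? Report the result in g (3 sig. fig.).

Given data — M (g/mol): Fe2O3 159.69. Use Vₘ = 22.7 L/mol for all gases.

10.2 g

n(Fe2O3) = 96.30 / 159.69 = 0.6030 mol
n(CO) = 36.72 / 22.7 = 1.618 mol
n/ν for Fe2O3 = 0.6030/1 = 0.6030
n/ν for CO = 1.618/3 = 0.5393
Smallest n/ν is CO → limiting reagent.
Fe2O3 consumed = (1/3) × 1.618 = 0.5393 mol
Fe2O3 remaining = 0.6030 − 0.5393 = 0.06370 mol
mass = 0.06370 × 159.69 = 10.17 g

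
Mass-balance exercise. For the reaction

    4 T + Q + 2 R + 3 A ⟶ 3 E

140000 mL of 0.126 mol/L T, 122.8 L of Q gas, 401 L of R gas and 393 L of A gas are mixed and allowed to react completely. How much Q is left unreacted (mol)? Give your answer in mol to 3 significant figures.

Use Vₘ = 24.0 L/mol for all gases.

0.707 mol

n(T) = 0.126 × 140000/1000 = 17.64 mol
n(Q) = 122.8 / 24.0 = 5.117 mol
n(R) = 401.0 / 24.0 = 16.71 mol
n(A) = 393.0 / 24.0 = 16.38 mol
n/ν for T = 17.64/4 = 4.410
n/ν for Q = 5.117/1 = 5.117
n/ν for R = 16.71/2 = 8.355
n/ν for A = 16.38/3 = 5.460
Smallest n/ν is T → limiting reagent.
Q consumed = (1/4) × 17.64 = 4.410 mol
Q remaining = 5.117 − 4.410 = 0.7070 mol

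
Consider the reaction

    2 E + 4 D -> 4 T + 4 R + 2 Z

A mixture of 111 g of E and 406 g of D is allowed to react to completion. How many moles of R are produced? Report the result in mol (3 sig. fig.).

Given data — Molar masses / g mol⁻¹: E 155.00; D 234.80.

1.43 mol

n(E) = 111.0 / 155.00 = 0.7161 mol
n(D) = 406.0 / 234.80 = 1.729 mol
n/ν for E = 0.7161/2 = 0.3581
n/ν for D = 1.729/4 = 0.4323
Smallest n/ν is E → limiting reagent.
n(R) = (4/2) × 0.7161 = 1.432 mol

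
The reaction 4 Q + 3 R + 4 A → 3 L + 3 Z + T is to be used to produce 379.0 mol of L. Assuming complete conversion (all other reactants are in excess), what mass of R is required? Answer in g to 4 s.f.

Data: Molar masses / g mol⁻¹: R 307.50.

116500 g

n(L) = 379.0 mol
n(R) = (3/3) × 379.0 = 379.0 mol
mass = 379.0 × 307.50 = 116500 g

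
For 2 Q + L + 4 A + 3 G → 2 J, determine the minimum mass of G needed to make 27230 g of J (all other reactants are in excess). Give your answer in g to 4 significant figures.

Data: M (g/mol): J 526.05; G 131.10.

n(J) = 27230 / 526.05 = 51.76 mol
n(G) = (3/2) × 51.76 = 77.64 mol
mass = 77.64 × 131.10 = 10180 g

10180 g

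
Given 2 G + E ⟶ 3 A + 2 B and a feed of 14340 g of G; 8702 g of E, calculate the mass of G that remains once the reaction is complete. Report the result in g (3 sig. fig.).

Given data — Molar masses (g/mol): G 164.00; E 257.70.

n(G) = 14340 / 164.00 = 87.44 mol
n(E) = 8702 / 257.70 = 33.77 mol
n/ν → G: 43.72, E: 33.77; E is limiting.
G consumed = (2/1) × 33.77 = 67.54 mol
G remaining = 87.44 − 67.54 = 19.90 mol
mass = 19.90 × 164.00 = 3264 g

3260 g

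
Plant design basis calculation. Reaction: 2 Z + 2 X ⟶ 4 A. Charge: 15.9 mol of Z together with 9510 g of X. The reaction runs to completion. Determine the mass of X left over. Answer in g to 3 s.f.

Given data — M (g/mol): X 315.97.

n(Z) = 15.90 mol
n(X) = 9510 / 315.97 = 30.10 mol
n/ν for Z = 15.90/2 = 7.950
n/ν for X = 30.10/2 = 15.05
Smallest n/ν is Z → limiting reagent.
X consumed = (2/2) × 15.90 = 15.90 mol
X remaining = 30.10 − 15.90 = 14.20 mol
mass = 14.20 × 315.97 = 4487 g

4490 g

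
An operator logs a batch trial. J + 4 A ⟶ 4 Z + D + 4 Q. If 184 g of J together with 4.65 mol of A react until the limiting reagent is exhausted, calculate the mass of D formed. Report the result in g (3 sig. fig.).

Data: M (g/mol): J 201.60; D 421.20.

384 g

n(J) = 184.0 / 201.60 = 0.9127 mol
n(A) = 4.650 mol
n/ν for J = 0.9127/1 = 0.9127
n/ν for A = 4.650/4 = 1.163
Smallest n/ν is J → limiting reagent.
n(D) = (1/1) × 0.9127 = 0.9127 mol
mass = 0.9127 × 421.20 = 384.4 g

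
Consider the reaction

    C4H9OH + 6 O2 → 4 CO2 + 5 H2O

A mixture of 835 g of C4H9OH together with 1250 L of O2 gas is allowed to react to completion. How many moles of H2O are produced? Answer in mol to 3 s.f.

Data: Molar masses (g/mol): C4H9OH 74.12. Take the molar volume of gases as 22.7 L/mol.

n(C4H9OH) = 835.0 / 74.12 = 11.27 mol
n(O2) = 1250 / 22.7 = 55.07 mol
n/ν for C4H9OH = 11.27/1 = 11.27
n/ν for O2 = 55.07/6 = 9.178
Smallest n/ν is O2 → limiting reagent.
n(H2O) = (5/6) × 55.07 = 45.89 mol

45.9 mol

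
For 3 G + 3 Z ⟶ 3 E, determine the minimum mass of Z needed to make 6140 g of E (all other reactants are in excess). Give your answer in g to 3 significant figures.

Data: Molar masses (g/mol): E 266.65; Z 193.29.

n(E) = 6140 / 266.65 = 23.03 mol
n(Z) = (3/3) × 23.03 = 23.03 mol
mass = 23.03 × 193.29 = 4451 g

4450 g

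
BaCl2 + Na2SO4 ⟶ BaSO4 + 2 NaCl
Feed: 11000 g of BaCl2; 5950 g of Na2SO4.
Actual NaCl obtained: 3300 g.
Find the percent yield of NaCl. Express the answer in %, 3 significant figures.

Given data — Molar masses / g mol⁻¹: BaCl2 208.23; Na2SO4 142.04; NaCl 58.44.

67.4 %

n(BaCl2) = 11000 / 208.23 = 52.83 mol
n(Na2SO4) = 5950 / 142.04 = 41.89 mol
n/ν → BaCl2: 52.83, Na2SO4: 41.89; Na2SO4 is limiting.
theoretical n(NaCl) = (2/1) × 41.89 = 83.78 mol → 4896 g
% yield = 3300 / 4896 × 100 = 67.40 %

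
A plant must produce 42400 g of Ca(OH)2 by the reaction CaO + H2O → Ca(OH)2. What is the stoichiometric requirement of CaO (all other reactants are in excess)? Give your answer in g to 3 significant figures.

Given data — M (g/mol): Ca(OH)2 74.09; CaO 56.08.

n(Ca(OH)2) = 42400 / 74.09 = 572.3 mol
n(CaO) = (1/1) × 572.3 = 572.3 mol
mass = 572.3 × 56.08 = 32090 g

32100 g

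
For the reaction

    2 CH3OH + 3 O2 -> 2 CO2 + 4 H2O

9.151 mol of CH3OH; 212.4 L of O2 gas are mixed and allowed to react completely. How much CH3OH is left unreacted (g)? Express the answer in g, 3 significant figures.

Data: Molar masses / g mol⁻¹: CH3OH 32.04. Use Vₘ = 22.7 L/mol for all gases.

93.3 g

n(CH3OH) = 9.151 mol
n(O2) = 212.4 / 22.7 = 9.357 mol
n/ν for CH3OH = 9.151/2 = 4.576
n/ν for O2 = 9.357/3 = 3.119
Smallest n/ν is O2 → limiting reagent.
CH3OH consumed = (2/3) × 9.357 = 6.238 mol
CH3OH remaining = 9.151 − 6.238 = 2.913 mol
mass = 2.913 × 32.04 = 93.33 g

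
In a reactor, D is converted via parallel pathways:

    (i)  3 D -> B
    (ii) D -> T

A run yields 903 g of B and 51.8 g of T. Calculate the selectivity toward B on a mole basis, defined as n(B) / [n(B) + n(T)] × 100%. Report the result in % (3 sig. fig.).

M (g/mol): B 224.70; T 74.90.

85.3 %

n(B) = 903 / 224.70 = 4.019 mol
n(T) = 51.8 / 74.90 = 0.6916 mol
selectivity = 4.019/(4.019+0.6916) × 100 = 85.32 %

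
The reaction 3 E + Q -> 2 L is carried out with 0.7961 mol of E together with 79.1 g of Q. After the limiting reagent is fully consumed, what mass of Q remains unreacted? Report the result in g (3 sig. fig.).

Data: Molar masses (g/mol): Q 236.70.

n(E) = 0.7961 mol
n(Q) = 79.10 / 236.70 = 0.3342 mol
n/ν for E = 0.7961/3 = 0.2654
n/ν for Q = 0.3342/1 = 0.3342
Smallest n/ν is E → limiting reagent.
Q consumed = (1/3) × 0.7961 = 0.2654 mol
Q remaining = 0.3342 − 0.2654 = 0.06880 mol
mass = 0.06880 × 236.70 = 16.28 g

16.3 g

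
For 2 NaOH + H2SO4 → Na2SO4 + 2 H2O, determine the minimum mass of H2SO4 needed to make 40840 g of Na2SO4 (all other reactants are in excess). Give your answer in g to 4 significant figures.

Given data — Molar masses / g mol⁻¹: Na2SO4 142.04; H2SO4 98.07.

28200 g

n(Na2SO4) = 40840 / 142.04 = 287.5 mol
n(H2SO4) = (1/1) × 287.5 = 287.5 mol
mass = 287.5 × 98.07 = 28200 g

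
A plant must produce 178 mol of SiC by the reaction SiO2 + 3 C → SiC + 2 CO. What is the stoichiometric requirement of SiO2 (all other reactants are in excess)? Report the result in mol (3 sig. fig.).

n(SiC) = 178.0 mol
n(SiO2) = (1/1) × 178.0 = 178.0 mol

178 mol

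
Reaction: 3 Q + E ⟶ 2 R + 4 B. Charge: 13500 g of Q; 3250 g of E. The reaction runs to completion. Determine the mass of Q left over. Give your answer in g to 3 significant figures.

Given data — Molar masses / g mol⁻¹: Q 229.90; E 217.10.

3180 g

n(Q) = 13500 / 229.90 = 58.72 mol
n(E) = 3250 / 217.10 = 14.97 mol
n/ν → Q: 19.57, E: 14.97; E is limiting.
Q consumed = (3/1) × 14.97 = 44.91 mol
Q remaining = 58.72 − 44.91 = 13.81 mol
mass = 13.81 × 229.90 = 3175 g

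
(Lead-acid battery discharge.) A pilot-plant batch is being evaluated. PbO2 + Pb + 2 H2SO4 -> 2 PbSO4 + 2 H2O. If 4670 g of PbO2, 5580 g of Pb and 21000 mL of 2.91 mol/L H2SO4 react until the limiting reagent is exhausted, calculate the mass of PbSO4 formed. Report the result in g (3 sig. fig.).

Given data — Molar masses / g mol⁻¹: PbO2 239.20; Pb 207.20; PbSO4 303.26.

n(PbO2) = 4670 / 239.20 = 19.52 mol
n(Pb) = 5580 / 207.20 = 26.93 mol
n(H2SO4) = 2.91 × 21000/1000 = 61.11 mol
n/ν for PbO2 = 19.52/1 = 19.52
n/ν for Pb = 26.93/1 = 26.93
n/ν for H2SO4 = 61.11/2 = 30.56
Smallest n/ν is PbO2 → limiting reagent.
n(PbSO4) = (2/1) × 19.52 = 39.04 mol
mass = 39.04 × 303.26 = 11840 g

11800 g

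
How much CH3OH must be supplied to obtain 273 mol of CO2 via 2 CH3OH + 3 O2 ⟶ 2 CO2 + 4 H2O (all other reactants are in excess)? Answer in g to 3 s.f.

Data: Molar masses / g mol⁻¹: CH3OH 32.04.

n(CO2) = 273.0 mol
n(CH3OH) = (2/2) × 273.0 = 273.0 mol
mass = 273.0 × 32.04 = 8747 g

8750 g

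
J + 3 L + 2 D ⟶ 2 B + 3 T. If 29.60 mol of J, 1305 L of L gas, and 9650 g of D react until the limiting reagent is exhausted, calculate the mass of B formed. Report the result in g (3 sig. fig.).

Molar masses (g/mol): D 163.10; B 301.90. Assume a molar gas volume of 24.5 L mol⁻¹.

n(J) = 29.60 mol
n(L) = 1305 / 24.5 = 53.27 mol
n(D) = 9650 / 163.10 = 59.17 mol
n/ν for J = 29.60/1 = 29.60
n/ν for L = 53.27/3 = 17.76
n/ν for D = 59.17/2 = 29.59
Smallest n/ν is L → limiting reagent.
n(B) = (2/3) × 53.27 = 35.51 mol
mass = 35.51 × 301.90 = 10720 g

10700 g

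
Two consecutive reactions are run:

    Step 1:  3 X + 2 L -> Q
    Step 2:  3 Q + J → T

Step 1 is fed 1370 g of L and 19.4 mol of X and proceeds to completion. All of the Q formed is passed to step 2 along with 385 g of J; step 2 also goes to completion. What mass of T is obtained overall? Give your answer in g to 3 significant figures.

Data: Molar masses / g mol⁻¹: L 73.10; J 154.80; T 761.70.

Step 1:
n(L) = 1370 / 73.10 = 18.74 mol
n(X) = 19.40 mol
n/ν for L = 18.74/2 = 9.370
n/ν for X = 19.40/3 = 6.467
Smallest n/ν is X → limiting reagent.
n(Q) produced = (1/3) × 19.40 = 6.467 mol
Step 2:
n(Q) available = 6.467 mol
n(J) = 385.0 / 154.80 = 2.487 mol
n/ν for Q = 6.467/3 = 2.156
n/ν for J = 2.487/1 = 2.487
Smallest n/ν is Q → limiting reagent.
n(T) = (1/3) × 6.467 = 2.156 mol
mass = 2.156 × 761.70 = 1642 g

1640 g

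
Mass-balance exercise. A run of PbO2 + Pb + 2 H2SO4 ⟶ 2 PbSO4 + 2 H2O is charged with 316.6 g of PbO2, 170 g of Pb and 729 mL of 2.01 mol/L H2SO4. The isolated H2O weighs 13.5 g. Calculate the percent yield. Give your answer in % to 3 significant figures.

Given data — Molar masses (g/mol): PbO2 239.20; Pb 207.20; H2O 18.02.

51.1 %

n(PbO2) = 316.6 / 239.20 = 1.324 mol
n(Pb) = 170.0 / 207.20 = 0.8205 mol
n(H2SO4) = 2.01 × 729.0/1000 = 1.465 mol
n/ν for PbO2 = 1.324/1 = 1.324
n/ν for Pb = 0.8205/1 = 0.8205
n/ν for H2SO4 = 1.465/2 = 0.7325
Smallest n/ν is H2SO4 → limiting reagent.
theoretical n(H2O) = (2/2) × 1.465 = 1.465 mol → 26.40 g
% yield = 13.5 / 26.40 × 100 = 51.14 %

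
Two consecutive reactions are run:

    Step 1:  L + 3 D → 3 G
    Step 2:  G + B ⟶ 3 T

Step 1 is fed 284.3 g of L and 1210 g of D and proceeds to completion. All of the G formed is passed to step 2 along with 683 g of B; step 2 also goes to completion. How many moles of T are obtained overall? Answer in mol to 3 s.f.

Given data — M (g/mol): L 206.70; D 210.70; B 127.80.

Step 1:
n(L) = 284.3 / 206.70 = 1.375 mol
n(D) = 1210 / 210.70 = 5.743 mol
n/ν for L = 1.375/1 = 1.375
n/ν for D = 5.743/3 = 1.914
Smallest n/ν is L → limiting reagent.
n(G) produced = (3/1) × 1.375 = 4.125 mol
Step 2:
n(G) available = 4.125 mol
n(B) = 683.0 / 127.80 = 5.344 mol
n/ν for G = 4.125/1 = 4.125
n/ν for B = 5.344/1 = 5.344
Smallest n/ν is G → limiting reagent.
n(T) = (3/1) × 4.125 = 12.38 mol

12.4 mol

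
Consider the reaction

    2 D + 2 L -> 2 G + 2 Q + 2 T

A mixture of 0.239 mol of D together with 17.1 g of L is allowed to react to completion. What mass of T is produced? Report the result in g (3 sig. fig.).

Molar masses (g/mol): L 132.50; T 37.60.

4.85 g

n(D) = 0.2390 mol
n(L) = 17.10 / 132.50 = 0.1291 mol
n/ν → D: 0.1195, L: 0.06455; L is limiting.
n(T) = (2/2) × 0.1291 = 0.1291 mol
mass = 0.1291 × 37.60 = 4.854 g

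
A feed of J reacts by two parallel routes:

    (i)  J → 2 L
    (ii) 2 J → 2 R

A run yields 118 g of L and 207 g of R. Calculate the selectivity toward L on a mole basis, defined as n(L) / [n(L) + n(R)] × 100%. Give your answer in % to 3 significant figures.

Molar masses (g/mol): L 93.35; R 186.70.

n(L) = 118 / 93.35 = 1.264 mol
n(R) = 207 / 186.70 = 1.109 mol
selectivity = 1.264/(1.264+1.109) × 100 = 53.27 %

53.3 %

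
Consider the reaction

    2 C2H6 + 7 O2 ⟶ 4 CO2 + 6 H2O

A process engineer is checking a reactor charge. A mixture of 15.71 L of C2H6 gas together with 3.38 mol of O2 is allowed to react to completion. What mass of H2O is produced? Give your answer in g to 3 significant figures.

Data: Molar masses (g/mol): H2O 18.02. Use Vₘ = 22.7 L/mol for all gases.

37.4 g

n(C2H6) = 15.71 / 22.7 = 0.6921 mol
n(O2) = 3.380 mol
n/ν for C2H6 = 0.6921/2 = 0.3461
n/ν for O2 = 3.380/7 = 0.4829
Smallest n/ν is C2H6 → limiting reagent.
n(H2O) = (6/2) × 0.6921 = 2.076 mol
mass = 2.076 × 18.02 = 37.41 g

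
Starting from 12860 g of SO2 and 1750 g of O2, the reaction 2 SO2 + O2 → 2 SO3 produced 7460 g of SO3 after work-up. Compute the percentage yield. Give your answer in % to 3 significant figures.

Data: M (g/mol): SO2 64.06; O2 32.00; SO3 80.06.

85.2 %

n(SO2) = 12860 / 64.06 = 200.7 mol
n(O2) = 1750 / 32.00 = 54.69 mol
n/ν → SO2: 100.4, O2: 54.69; O2 is limiting.
theoretical n(SO3) = (2/1) × 54.69 = 109.4 mol → 8759 g
% yield = 7460 / 8759 × 100 = 85.17 %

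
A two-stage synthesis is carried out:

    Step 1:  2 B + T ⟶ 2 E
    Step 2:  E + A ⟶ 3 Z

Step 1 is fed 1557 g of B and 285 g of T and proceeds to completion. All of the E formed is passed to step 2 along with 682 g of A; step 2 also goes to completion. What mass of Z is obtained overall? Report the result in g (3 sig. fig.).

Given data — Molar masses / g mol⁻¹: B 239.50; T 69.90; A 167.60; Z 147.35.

1800 g

Step 1:
n(B) = 1557 / 239.50 = 6.501 mol
n(T) = 285.0 / 69.90 = 4.077 mol
n/ν for B = 6.501/2 = 3.251
n/ν for T = 4.077/1 = 4.077
Smallest n/ν is B → limiting reagent.
n(E) produced = (2/2) × 6.501 = 6.501 mol
Step 2:
n(E) available = 6.501 mol
n(A) = 682.0 / 167.60 = 4.069 mol
n/ν for E = 6.501/1 = 6.501
n/ν for A = 4.069/1 = 4.069
Smallest n/ν is A → limiting reagent.
n(Z) = (3/1) × 4.069 = 12.21 mol
mass = 12.21 × 147.35 = 1799 g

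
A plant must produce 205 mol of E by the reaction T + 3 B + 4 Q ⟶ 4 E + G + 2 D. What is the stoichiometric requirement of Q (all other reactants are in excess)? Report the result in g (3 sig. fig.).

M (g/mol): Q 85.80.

17600 g

n(E) = 205.0 mol
n(Q) = (4/4) × 205.0 = 205.0 mol
mass = 205.0 × 85.80 = 17590 g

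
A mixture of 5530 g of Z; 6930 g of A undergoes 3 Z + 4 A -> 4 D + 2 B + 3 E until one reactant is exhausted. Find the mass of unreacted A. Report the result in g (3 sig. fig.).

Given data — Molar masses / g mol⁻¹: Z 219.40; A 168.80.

n(Z) = 5530 / 219.40 = 25.21 mol
n(A) = 6930 / 168.80 = 41.05 mol
n/ν → Z: 8.403, A: 10.26; Z is limiting.
A consumed = (4/3) × 25.21 = 33.61 mol
A remaining = 41.05 − 33.61 = 7.440 mol
mass = 7.440 × 168.80 = 1256 g

1260 g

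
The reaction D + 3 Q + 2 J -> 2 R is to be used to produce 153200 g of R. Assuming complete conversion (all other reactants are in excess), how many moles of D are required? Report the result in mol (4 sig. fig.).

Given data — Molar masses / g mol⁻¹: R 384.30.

199.3 mol

n(R) = 153200 / 384.30 = 398.6 mol
n(D) = (1/2) × 398.6 = 199.3 mol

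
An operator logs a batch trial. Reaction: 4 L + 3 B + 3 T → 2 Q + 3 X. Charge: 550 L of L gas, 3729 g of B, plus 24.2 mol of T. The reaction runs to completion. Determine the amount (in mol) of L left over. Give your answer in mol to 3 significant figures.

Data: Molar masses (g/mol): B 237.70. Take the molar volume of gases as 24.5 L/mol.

1.53 mol

n(L) = 550.0 / 24.5 = 22.45 mol
n(B) = 3729 / 237.70 = 15.69 mol
n(T) = 24.20 mol
n/ν for L = 22.45/4 = 5.613
n/ν for B = 15.69/3 = 5.230
n/ν for T = 24.20/3 = 8.067
Smallest n/ν is B → limiting reagent.
L consumed = (4/3) × 15.69 = 20.92 mol
L remaining = 22.45 − 20.92 = 1.530 mol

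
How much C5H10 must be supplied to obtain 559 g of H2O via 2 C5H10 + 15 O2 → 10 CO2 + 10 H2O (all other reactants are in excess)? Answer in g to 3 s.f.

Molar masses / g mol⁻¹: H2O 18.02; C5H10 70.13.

n(H2O) = 559 / 18.02 = 31.02 mol
n(C5H10) = (2/10) × 31.02 = 6.204 mol
mass = 6.204 × 70.13 = 435.1 g

435 g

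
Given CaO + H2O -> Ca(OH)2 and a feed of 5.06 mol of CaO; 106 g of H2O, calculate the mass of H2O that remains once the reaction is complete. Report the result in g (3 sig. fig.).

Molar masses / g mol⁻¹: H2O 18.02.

n(CaO) = 5.060 mol
n(H2O) = 106.0 / 18.02 = 5.882 mol
n/ν for CaO = 5.060/1 = 5.060
n/ν for H2O = 5.882/1 = 5.882
Smallest n/ν is CaO → limiting reagent.
H2O consumed = (1/1) × 5.060 = 5.060 mol
H2O remaining = 5.882 − 5.060 = 0.8220 mol
mass = 0.8220 × 18.02 = 14.81 g

14.8 g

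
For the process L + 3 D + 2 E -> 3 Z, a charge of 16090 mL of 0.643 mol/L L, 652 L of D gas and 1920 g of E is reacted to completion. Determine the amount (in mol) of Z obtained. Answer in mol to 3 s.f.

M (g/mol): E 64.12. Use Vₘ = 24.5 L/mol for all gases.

26.6 mol

n(L) = 0.643 × 16090/1000 = 10.35 mol
n(D) = 652.0 / 24.5 = 26.61 mol
n(E) = 1920 / 64.12 = 29.94 mol
n/ν → L: 10.35, D: 8.870, E: 14.97; D is limiting.
n(Z) = (3/3) × 26.61 = 26.61 mol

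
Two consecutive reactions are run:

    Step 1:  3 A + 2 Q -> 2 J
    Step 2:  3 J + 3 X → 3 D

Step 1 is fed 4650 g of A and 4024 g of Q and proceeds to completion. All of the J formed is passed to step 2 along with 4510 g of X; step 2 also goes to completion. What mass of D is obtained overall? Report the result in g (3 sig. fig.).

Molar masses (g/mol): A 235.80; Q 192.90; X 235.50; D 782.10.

10300 g

Step 1:
n(A) = 4650 / 235.80 = 19.72 mol
n(Q) = 4024 / 192.90 = 20.86 mol
n/ν → A: 6.573, Q: 10.43; A is limiting.
n(J) produced = (2/3) × 19.72 = 13.15 mol
Step 2:
n(J) available = 13.15 mol
n(X) = 4510 / 235.50 = 19.15 mol
n/ν → J: 4.383, X: 6.383; J is limiting.
n(D) = (3/3) × 13.15 = 13.15 mol
mass = 13.15 × 782.10 = 10280 g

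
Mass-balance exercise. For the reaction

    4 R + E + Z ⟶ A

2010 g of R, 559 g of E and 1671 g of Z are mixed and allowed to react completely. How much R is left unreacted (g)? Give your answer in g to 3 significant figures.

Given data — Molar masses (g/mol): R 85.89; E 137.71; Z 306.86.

n(R) = 2010 / 85.89 = 23.40 mol
n(E) = 559.0 / 137.71 = 4.059 mol
n(Z) = 1671 / 306.86 = 5.445 mol
n/ν → R: 5.850, E: 4.059, Z: 5.445; E is limiting.
R consumed = (4/1) × 4.059 = 16.24 mol
R remaining = 23.40 − 16.24 = 7.160 mol
mass = 7.160 × 85.89 = 615.0 g

615 g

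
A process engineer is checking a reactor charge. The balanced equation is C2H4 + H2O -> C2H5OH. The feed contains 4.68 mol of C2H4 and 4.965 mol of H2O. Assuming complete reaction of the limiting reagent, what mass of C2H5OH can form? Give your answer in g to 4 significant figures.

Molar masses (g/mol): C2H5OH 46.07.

215.6 g

n(C2H4) = 4.680 mol
n(H2O) = 4.965 mol
n/ν for C2H4 = 4.680/1 = 4.680
n/ν for H2O = 4.965/1 = 4.965
Smallest n/ν is C2H4 → limiting reagent.
n(C2H5OH) = (1/1) × 4.680 = 4.680 mol
mass = 4.680 × 46.07 = 215.6 g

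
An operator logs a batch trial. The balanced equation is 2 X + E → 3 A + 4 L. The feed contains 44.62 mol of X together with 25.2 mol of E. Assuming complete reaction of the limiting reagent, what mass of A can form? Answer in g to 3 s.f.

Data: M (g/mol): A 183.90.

12300 g

n(X) = 44.62 mol
n(E) = 25.20 mol
n/ν for X = 44.62/2 = 22.31
n/ν for E = 25.20/1 = 25.20
Smallest n/ν is X → limiting reagent.
n(A) = (3/2) × 44.62 = 66.93 mol
mass = 66.93 × 183.90 = 12310 g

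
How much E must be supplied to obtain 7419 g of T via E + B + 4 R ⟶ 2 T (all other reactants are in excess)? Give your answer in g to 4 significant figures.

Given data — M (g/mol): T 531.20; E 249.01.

n(T) = 7419 / 531.20 = 13.97 mol
n(E) = (1/2) × 13.97 = 6.985 mol
mass = 6.985 × 249.01 = 1739 g

1739 g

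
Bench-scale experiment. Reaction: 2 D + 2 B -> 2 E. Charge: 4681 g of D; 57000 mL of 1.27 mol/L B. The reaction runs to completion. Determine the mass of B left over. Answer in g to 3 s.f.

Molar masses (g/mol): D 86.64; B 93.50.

n(D) = 4681 / 86.64 = 54.03 mol
n(B) = 1.27 × 57000/1000 = 72.39 mol
n/ν for D = 54.03/2 = 27.02
n/ν for B = 72.39/2 = 36.20
Smallest n/ν is D → limiting reagent.
B consumed = (2/2) × 54.03 = 54.03 mol
B remaining = 72.39 − 54.03 = 18.36 mol
mass = 18.36 × 93.50 = 1717 g

1720 g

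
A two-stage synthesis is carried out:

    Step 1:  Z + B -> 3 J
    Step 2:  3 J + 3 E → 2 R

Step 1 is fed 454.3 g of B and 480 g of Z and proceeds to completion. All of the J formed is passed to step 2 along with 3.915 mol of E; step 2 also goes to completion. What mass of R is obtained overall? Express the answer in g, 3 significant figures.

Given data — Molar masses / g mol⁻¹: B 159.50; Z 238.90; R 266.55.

Step 1:
n(B) = 454.3 / 159.50 = 2.848 mol
n(Z) = 480.0 / 238.90 = 2.009 mol
n/ν → B: 2.848, Z: 2.009; Z is limiting.
n(J) produced = (3/1) × 2.009 = 6.027 mol
Step 2:
n(J) available = 6.027 mol
n(E) = 3.915 mol
n/ν → J: 2.009, E: 1.305; E is limiting.
n(R) = (2/3) × 3.915 = 2.610 mol
mass = 2.610 × 266.55 = 695.7 g

696 g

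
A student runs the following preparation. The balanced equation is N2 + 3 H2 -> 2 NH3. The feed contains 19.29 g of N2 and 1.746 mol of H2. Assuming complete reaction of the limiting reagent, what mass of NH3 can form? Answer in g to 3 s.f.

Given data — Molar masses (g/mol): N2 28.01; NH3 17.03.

19.8 g

n(N2) = 19.29 / 28.01 = 0.6887 mol
n(H2) = 1.746 mol
n/ν for N2 = 0.6887/1 = 0.6887
n/ν for H2 = 1.746/3 = 0.5820
Smallest n/ν is H2 → limiting reagent.
n(NH3) = (2/3) × 1.746 = 1.164 mol
mass = 1.164 × 17.03 = 19.82 g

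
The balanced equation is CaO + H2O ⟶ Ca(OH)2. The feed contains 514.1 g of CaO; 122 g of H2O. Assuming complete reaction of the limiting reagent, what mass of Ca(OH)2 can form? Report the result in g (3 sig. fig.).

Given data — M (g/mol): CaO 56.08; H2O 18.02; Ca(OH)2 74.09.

n(CaO) = 514.1 / 56.08 = 9.167 mol
n(H2O) = 122.0 / 18.02 = 6.770 mol
n/ν for CaO = 9.167/1 = 9.167
n/ν for H2O = 6.770/1 = 6.770
Smallest n/ν is H2O → limiting reagent.
n(Ca(OH)2) = (1/1) × 6.770 = 6.770 mol
mass = 6.770 × 74.09 = 501.6 g

502 g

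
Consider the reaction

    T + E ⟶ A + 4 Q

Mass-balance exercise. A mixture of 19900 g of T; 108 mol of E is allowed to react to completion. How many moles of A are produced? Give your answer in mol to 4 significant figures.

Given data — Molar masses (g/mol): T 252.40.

78.84 mol

n(T) = 19900 / 252.40 = 78.84 mol
n(E) = 108.0 mol
n/ν → T: 78.84, E: 108.0; T is limiting.
n(A) = (1/1) × 78.84 = 78.84 mol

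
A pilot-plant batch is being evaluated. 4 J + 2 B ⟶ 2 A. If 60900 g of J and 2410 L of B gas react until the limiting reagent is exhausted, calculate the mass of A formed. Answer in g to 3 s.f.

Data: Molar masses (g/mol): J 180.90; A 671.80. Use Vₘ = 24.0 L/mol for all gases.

n(J) = 60900 / 180.90 = 336.7 mol
n(B) = 2410 / 24.0 = 100.4 mol
n/ν for J = 336.7/4 = 84.18
n/ν for B = 100.4/2 = 50.20
Smallest n/ν is B → limiting reagent.
n(A) = (2/2) × 100.4 = 100.4 mol
mass = 100.4 × 671.80 = 67450 g

67500 g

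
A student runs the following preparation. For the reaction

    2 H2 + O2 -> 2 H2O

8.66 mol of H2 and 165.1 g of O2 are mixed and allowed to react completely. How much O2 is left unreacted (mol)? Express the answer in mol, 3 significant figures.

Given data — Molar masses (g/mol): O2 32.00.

0.829 mol

n(H2) = 8.660 mol
n(O2) = 165.1 / 32.00 = 5.159 mol
n/ν for H2 = 8.660/2 = 4.330
n/ν for O2 = 5.159/1 = 5.159
Smallest n/ν is H2 → limiting reagent.
O2 consumed = (1/2) × 8.660 = 4.330 mol
O2 remaining = 5.159 − 4.330 = 0.8290 mol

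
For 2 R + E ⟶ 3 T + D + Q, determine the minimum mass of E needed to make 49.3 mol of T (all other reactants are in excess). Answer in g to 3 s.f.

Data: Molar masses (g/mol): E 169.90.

2790 g

n(T) = 49.30 mol
n(E) = (1/3) × 49.30 = 16.43 mol
mass = 16.43 × 169.90 = 2791 g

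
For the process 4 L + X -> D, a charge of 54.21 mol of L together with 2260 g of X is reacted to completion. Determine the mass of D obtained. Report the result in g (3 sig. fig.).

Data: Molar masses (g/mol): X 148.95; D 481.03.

6520 g

n(L) = 54.21 mol
n(X) = 2260 / 148.95 = 15.17 mol
n/ν for L = 54.21/4 = 13.55
n/ν for X = 15.17/1 = 15.17
Smallest n/ν is L → limiting reagent.
n(D) = (1/4) × 54.21 = 13.55 mol
mass = 13.55 × 481.03 = 6518 g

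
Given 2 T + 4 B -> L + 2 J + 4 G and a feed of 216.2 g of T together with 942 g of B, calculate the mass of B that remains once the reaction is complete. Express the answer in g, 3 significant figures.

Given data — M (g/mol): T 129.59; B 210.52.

n(T) = 216.2 / 129.59 = 1.668 mol
n(B) = 942.0 / 210.52 = 4.475 mol
n/ν → T: 0.8340, B: 1.119; T is limiting.
B consumed = (4/2) × 1.668 = 3.336 mol
B remaining = 4.475 − 3.336 = 1.139 mol
mass = 1.139 × 210.52 = 239.8 g

240 g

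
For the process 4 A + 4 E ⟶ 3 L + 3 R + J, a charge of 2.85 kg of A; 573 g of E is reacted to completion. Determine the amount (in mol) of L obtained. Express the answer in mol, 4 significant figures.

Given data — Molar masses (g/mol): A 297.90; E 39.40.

7.175 mol

n(A) = 2.850×1000 / 297.90 = 9.567 mol
n(E) = 573.0 / 39.40 = 14.54 mol
n/ν for A = 9.567/4 = 2.392
n/ν for E = 14.54/4 = 3.635
Smallest n/ν is A → limiting reagent.
n(L) = (3/4) × 9.567 = 7.175 mol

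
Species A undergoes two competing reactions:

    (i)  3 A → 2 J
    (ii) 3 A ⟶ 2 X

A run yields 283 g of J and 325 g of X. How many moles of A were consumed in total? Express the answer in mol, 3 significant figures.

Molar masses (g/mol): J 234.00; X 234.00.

3.90 mol

n(J) = 283 / 234.00 = 1.209 mol
n(X) = 325 / 234.00 = 1.389 mol
n(A) via (i) = (3/2)×1.209 = 1.814 mol
n(A) via (ii) = (3/2)×1.389 = 2.084 mol
total n(A) = 1.814 + 2.084 = 3.898 mol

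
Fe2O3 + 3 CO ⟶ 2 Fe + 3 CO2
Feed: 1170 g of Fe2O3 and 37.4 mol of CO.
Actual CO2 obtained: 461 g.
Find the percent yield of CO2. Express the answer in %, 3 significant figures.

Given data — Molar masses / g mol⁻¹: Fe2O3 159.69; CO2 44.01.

n(Fe2O3) = 1170 / 159.69 = 7.327 mol
n(CO) = 37.40 mol
n/ν for Fe2O3 = 7.327/1 = 7.327
n/ν for CO = 37.40/3 = 12.47
Smallest n/ν is Fe2O3 → limiting reagent.
theoretical n(CO2) = (3/1) × 7.327 = 21.98 mol → 967.3 g
% yield = 461 / 967.3 × 100 = 47.66 %

47.7 %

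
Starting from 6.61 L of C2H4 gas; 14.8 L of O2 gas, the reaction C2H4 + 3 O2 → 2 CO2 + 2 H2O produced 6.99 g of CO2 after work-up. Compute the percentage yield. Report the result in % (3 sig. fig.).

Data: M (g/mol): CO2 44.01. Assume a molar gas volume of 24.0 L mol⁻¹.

38.6 %

n(C2H4) = 6.610 / 24.0 = 0.2754 mol
n(O2) = 14.80 / 24.0 = 0.6167 mol
n/ν → C2H4: 0.2754, O2: 0.2056; O2 is limiting.
theoretical n(CO2) = (2/3) × 0.6167 = 0.4111 mol → 18.09 g
% yield = 6.99 / 18.09 × 100 = 38.64 %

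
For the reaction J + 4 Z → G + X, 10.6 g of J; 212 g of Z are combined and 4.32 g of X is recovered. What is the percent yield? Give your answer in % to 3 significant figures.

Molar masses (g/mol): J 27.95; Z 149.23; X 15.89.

n(J) = 10.60 / 27.95 = 0.3792 mol
n(Z) = 212.0 / 149.23 = 1.421 mol
n/ν → J: 0.3792, Z: 0.3553; Z is limiting.
theoretical n(X) = (1/4) × 1.421 = 0.3553 mol → 5.646 g
% yield = 4.32 / 5.646 × 100 = 76.51 %

76.5 %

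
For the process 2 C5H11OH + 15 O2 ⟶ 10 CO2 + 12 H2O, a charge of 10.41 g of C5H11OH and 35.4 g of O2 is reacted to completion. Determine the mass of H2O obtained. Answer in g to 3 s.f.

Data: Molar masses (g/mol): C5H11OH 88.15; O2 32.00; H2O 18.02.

n(C5H11OH) = 10.41 / 88.15 = 0.1181 mol
n(O2) = 35.40 / 32.00 = 1.106 mol
n/ν for C5H11OH = 0.1181/2 = 0.05905
n/ν for O2 = 1.106/15 = 0.07373
Smallest n/ν is C5H11OH → limiting reagent.
n(H2O) = (12/2) × 0.1181 = 0.7086 mol
mass = 0.7086 × 18.02 = 12.77 g

12.8 g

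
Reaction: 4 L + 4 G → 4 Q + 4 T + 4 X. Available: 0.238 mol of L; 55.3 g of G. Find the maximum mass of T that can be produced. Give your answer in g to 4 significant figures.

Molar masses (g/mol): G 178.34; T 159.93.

38.06 g

n(L) = 0.2380 mol
n(G) = 55.30 / 178.34 = 0.3101 mol
n/ν for L = 0.2380/4 = 0.05950
n/ν for G = 0.3101/4 = 0.07753
Smallest n/ν is L → limiting reagent.
n(T) = (4/4) × 0.2380 = 0.2380 mol
mass = 0.2380 × 159.93 = 38.06 g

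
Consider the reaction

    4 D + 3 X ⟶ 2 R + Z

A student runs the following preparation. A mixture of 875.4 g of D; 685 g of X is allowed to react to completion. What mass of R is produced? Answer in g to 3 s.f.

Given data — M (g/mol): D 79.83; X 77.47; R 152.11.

n(D) = 875.4 / 79.83 = 10.97 mol
n(X) = 685.0 / 77.47 = 8.842 mol
n/ν → D: 2.743, X: 2.947; D is limiting.
n(R) = (2/4) × 10.97 = 5.485 mol
mass = 5.485 × 152.11 = 834.3 g

834 g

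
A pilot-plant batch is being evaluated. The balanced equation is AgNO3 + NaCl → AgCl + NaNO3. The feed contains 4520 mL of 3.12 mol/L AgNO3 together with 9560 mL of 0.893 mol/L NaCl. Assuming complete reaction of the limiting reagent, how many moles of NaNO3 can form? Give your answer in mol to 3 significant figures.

n(AgNO3) = 3.12 × 4520/1000 = 14.10 mol
n(NaCl) = 0.893 × 9560/1000 = 8.537 mol
n/ν for AgNO3 = 14.10/1 = 14.10
n/ν for NaCl = 8.537/1 = 8.537
Smallest n/ν is NaCl → limiting reagent.
n(NaNO3) = (1/1) × 8.537 = 8.537 mol

8.54 mol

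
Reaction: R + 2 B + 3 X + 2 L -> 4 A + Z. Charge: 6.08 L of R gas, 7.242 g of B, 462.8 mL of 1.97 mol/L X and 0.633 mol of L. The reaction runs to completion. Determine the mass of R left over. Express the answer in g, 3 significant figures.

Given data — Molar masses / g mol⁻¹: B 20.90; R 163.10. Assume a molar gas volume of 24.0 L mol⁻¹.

n(R) = 6.080 / 24.0 = 0.2533 mol
n(B) = 7.242 / 20.90 = 0.3465 mol
n(X) = 1.97 × 462.8/1000 = 0.9117 mol
n(L) = 0.6330 mol
n/ν for R = 0.2533/1 = 0.2533
n/ν for B = 0.3465/2 = 0.1733
n/ν for X = 0.9117/3 = 0.3039
n/ν for L = 0.6330/2 = 0.3165
Smallest n/ν is B → limiting reagent.
R consumed = (1/2) × 0.3465 = 0.1733 mol
R remaining = 0.2533 − 0.1733 = 0.08000 mol
mass = 0.08000 × 163.10 = 13.05 g

13.1 g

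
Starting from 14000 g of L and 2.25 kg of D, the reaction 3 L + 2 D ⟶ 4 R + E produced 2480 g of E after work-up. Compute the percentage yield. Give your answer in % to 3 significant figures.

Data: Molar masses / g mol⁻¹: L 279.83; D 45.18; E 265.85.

55.9 %

n(L) = 14000 / 279.83 = 50.03 mol
n(D) = 2.250×1000 / 45.18 = 49.80 mol
n/ν → L: 16.68, D: 24.90; L is limiting.
theoretical n(E) = (1/3) × 50.03 = 16.68 mol → 4434 g
% yield = 2480 / 4434 × 100 = 55.93 %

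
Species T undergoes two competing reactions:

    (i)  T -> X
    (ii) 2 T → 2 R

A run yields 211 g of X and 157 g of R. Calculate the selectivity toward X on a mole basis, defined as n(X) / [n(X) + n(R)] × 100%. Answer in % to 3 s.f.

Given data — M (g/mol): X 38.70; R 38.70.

57.3 %

n(X) = 211 / 38.70 = 5.452 mol
n(R) = 157 / 38.70 = 4.057 mol
selectivity = 5.452/(5.452+4.057) × 100 = 57.34 %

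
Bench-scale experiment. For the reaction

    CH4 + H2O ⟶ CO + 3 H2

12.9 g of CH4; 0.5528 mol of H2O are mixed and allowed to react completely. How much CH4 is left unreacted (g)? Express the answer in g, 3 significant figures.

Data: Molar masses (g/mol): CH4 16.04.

4.03 g

n(CH4) = 12.90 / 16.04 = 0.8042 mol
n(H2O) = 0.5528 mol
n/ν for CH4 = 0.8042/1 = 0.8042
n/ν for H2O = 0.5528/1 = 0.5528
Smallest n/ν is H2O → limiting reagent.
CH4 consumed = (1/1) × 0.5528 = 0.5528 mol
CH4 remaining = 0.8042 − 0.5528 = 0.2514 mol
mass = 0.2514 × 16.04 = 4.032 g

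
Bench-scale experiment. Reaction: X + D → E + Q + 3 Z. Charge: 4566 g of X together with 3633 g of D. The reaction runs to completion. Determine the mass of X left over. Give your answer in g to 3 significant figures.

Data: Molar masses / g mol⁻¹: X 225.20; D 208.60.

n(X) = 4566 / 225.20 = 20.28 mol
n(D) = 3633 / 208.60 = 17.42 mol
n/ν for X = 20.28/1 = 20.28
n/ν for D = 17.42/1 = 17.42
Smallest n/ν is D → limiting reagent.
X consumed = (1/1) × 17.42 = 17.42 mol
X remaining = 20.28 − 17.42 = 2.860 mol
mass = 2.860 × 225.20 = 644.1 g

644 g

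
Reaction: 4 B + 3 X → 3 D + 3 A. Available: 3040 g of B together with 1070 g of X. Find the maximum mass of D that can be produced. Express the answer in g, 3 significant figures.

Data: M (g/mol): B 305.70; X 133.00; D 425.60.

n(B) = 3040 / 305.70 = 9.944 mol
n(X) = 1070 / 133.00 = 8.045 mol
n/ν for B = 9.944/4 = 2.486
n/ν for X = 8.045/3 = 2.682
Smallest n/ν is B → limiting reagent.
n(D) = (3/4) × 9.944 = 7.458 mol
mass = 7.458 × 425.60 = 3174 g

3170 g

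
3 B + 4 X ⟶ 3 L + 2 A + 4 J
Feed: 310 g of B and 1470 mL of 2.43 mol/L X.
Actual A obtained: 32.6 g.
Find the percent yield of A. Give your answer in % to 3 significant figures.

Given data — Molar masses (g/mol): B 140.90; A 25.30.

n(B) = 310.0 / 140.90 = 2.200 mol
n(X) = 2.43 × 1470/1000 = 3.572 mol
n/ν for B = 2.200/3 = 0.7333
n/ν for X = 3.572/4 = 0.8930
Smallest n/ν is B → limiting reagent.
theoretical n(A) = (2/3) × 2.200 = 1.467 mol → 37.12 g
% yield = 32.6 / 37.12 × 100 = 87.82 %

87.8 %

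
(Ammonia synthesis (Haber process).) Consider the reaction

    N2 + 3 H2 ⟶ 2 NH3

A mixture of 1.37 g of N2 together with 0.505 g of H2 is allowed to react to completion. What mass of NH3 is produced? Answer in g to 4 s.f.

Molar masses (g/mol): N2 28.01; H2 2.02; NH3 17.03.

n(N2) = 1.370 / 28.01 = 0.04891 mol
n(H2) = 0.5050 / 2.02 = 0.2500 mol
n/ν for N2 = 0.04891/1 = 0.04891
n/ν for H2 = 0.2500/3 = 0.08333
Smallest n/ν is N2 → limiting reagent.
n(NH3) = (2/1) × 0.04891 = 0.09782 mol
mass = 0.09782 × 17.03 = 1.666 g

1.666 g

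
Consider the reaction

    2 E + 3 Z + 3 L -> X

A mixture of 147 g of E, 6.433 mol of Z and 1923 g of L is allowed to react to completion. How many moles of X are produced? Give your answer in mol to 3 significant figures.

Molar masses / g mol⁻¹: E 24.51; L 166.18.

2.14 mol

n(E) = 147.0 / 24.51 = 5.998 mol
n(Z) = 6.433 mol
n(L) = 1923 / 166.18 = 11.57 mol
n/ν for E = 5.998/2 = 2.999
n/ν for Z = 6.433/3 = 2.144
n/ν for L = 11.57/3 = 3.857
Smallest n/ν is Z → limiting reagent.
n(X) = (1/3) × 6.433 = 2.144 mol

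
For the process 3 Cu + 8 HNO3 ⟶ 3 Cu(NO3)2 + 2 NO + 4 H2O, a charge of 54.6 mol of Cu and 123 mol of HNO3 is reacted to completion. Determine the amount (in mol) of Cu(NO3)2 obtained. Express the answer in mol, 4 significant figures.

46.13 mol

n(Cu) = 54.60 mol
n(HNO3) = 123.0 mol
n/ν → Cu: 18.20, HNO3: 15.38; HNO3 is limiting.
n(Cu(NO3)2) = (3/8) × 123.0 = 46.13 mol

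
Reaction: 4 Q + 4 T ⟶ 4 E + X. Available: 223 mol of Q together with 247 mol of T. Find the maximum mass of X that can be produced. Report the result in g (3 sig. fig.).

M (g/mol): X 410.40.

22900 g

n(Q) = 223.0 mol
n(T) = 247.0 mol
n/ν for Q = 223.0/4 = 55.75
n/ν for T = 247.0/4 = 61.75
Smallest n/ν is Q → limiting reagent.
n(X) = (1/4) × 223.0 = 55.75 mol
mass = 55.75 × 410.40 = 22880 g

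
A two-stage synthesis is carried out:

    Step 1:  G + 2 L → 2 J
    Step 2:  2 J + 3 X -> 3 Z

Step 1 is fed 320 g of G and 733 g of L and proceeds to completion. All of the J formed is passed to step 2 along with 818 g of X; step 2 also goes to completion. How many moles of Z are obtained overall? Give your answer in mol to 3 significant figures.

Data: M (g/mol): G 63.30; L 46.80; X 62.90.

Step 1:
n(G) = 320.0 / 63.30 = 5.055 mol
n(L) = 733.0 / 46.80 = 15.66 mol
n/ν → G: 5.055, L: 7.830; G is limiting.
n(J) produced = (2/1) × 5.055 = 10.11 mol
Step 2:
n(J) available = 10.11 mol
n(X) = 818.0 / 62.90 = 13.00 mol
n/ν → J: 5.055, X: 4.333; X is limiting.
n(Z) = (3/3) × 13.00 = 13.00 mol

13.0 mol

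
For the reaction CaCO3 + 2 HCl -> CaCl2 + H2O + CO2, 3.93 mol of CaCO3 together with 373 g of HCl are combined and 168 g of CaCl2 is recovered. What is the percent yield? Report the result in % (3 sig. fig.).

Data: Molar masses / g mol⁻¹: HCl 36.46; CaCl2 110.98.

n(CaCO3) = 3.930 mol
n(HCl) = 373.0 / 36.46 = 10.23 mol
n/ν for CaCO3 = 3.930/1 = 3.930
n/ν for HCl = 10.23/2 = 5.115
Smallest n/ν is CaCO3 → limiting reagent.
theoretical n(CaCl2) = (1/1) × 3.930 = 3.930 mol → 436.2 g
% yield = 168 / 436.2 × 100 = 38.51 %

38.5 %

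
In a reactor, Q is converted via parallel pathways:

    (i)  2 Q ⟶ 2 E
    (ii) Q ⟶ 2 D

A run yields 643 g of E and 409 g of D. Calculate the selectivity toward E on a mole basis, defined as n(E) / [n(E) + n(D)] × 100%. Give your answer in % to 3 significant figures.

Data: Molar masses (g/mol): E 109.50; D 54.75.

n(E) = 643 / 109.50 = 5.872 mol
n(D) = 409 / 54.75 = 7.470 mol
selectivity = 5.872/(5.872+7.470) × 100 = 44.01 %

44.0 %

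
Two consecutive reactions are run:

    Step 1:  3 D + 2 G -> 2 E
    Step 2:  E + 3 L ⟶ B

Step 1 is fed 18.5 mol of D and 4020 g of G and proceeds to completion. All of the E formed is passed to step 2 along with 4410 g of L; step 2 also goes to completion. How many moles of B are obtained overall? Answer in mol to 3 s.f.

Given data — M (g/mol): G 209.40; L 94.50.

Step 1:
n(D) = 18.50 mol
n(G) = 4020 / 209.40 = 19.20 mol
n/ν for D = 18.50/3 = 6.167
n/ν for G = 19.20/2 = 9.600
Smallest n/ν is D → limiting reagent.
n(E) produced = (2/3) × 18.50 = 12.33 mol
Step 2:
n(E) available = 12.33 mol
n(L) = 4410 / 94.50 = 46.67 mol
n/ν for E = 12.33/1 = 12.33
n/ν for L = 46.67/3 = 15.56
Smallest n/ν is E → limiting reagent.
n(B) = (1/1) × 12.33 = 12.33 mol

12.3 mol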